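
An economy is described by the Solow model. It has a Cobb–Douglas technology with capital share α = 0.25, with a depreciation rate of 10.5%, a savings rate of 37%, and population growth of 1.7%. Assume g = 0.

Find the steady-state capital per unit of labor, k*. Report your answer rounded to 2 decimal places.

In steady state, investment equals break-even investment: s·k^α = (n + δ)·k.
Dividing both sides by k: k^(1−α) = s / (n + δ).
k^0.75 = 0.37 / (0.017 + 0.105) = 0.37 / 0.122 = 3.0328
k* = 3.0328^(1/0.75) ≈ 4.3899

k* ≈ 4.39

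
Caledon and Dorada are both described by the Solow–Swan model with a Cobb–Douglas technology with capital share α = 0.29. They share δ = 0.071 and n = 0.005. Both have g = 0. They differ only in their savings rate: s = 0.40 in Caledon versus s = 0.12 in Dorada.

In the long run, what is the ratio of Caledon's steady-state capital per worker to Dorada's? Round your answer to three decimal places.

ratio ≈ 5.451

Steady-state k* = [s/(n + δ)]^(1/(1−α)), so the ratio is [ (s_C/(n + δ)_C) / (s_D/(n + δ)_D) ]^1.4085.
s_C/(n + δ)_C = 0.40/0.076 = 5.2632; s_D/(n + δ)_D = 0.12/0.076 = 1.5789.
Ratio = (5.2632/1.5789)^1.4085 = 3.3335^1.4085 ≈ 5.4514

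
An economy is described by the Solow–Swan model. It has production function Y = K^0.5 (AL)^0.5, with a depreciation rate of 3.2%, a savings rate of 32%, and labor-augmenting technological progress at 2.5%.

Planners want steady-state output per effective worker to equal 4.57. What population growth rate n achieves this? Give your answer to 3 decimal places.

Steady state requires s·f(k) = (n + g + δ)·k, i.e. s·k^α = (n + g + δ)·k.
Since y* = [s/(n + g + δ)]^(α/(1−α)), we have s/(n + g + δ) = (y*)^((1−α)/α) = 4.57^1 = 4.5700.
Therefore n + g + δ = s / 4.5700 = 0.32 / 4.5700 = 0.0700, so n = 0.0700 − 0.057 = 0.0130.

n ≈ 0.013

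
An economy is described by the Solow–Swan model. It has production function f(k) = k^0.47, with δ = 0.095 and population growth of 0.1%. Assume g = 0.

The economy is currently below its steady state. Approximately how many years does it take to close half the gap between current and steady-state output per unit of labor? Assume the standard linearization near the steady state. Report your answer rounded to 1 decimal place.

t_½ ≈ 13.6 years

Near the steady state the convergence rate is λ = (1 − α)(n + δ).
λ = (1 − 0.47) × 0.096 = 0.53 × 0.096 = 0.05088
Half-life = ln 2 / λ = 0.6931 / 0.05088 ≈ 13.62 years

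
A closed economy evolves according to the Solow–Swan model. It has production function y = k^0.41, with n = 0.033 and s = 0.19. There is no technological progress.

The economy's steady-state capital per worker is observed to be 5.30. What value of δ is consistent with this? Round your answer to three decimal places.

Steady state requires s·f(k) = (n + δ)·k, i.e. s·k^α = (n + δ)·k.
So s / (n + δ) = (k*)^(1−α) = 5.30^0.59 = 2.6750.
Therefore n + δ = s / 2.6750 = 0.19 / 2.6750 = 0.0710, so δ = 0.0710 − 0.033 = 0.0380.

δ ≈ 0.038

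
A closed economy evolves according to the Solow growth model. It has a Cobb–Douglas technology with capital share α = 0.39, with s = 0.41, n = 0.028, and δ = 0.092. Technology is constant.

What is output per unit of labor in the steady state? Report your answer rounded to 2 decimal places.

y* ≈ 2.19

Steady state requires s·f(k) = (n + δ)·k, i.e. s·k^α = (n + δ)·k.
Rearranging, k^(1−α) = s / (n + δ).
k^0.61 = 0.41 / (0.028 + 0.092) = 0.41 / 0.120 = 3.4167
k* = 3.4167^(1/0.61) ≈ 7.4949
y* = (k*)^α = 7.4949^0.39 ≈ 2.1936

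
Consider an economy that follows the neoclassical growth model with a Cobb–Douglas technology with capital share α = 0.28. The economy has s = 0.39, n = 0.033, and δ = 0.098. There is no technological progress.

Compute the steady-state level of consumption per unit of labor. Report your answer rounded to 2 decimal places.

c* = 0.93

In steady state, investment equals break-even investment: s·k^α = (n + δ)·k.
Dividing both sides by k: k^(1−α) = s / (n + δ).
k^0.72 = 0.39 / (0.033 + 0.098) = 0.39 / 0.131 = 2.9771
k* = 2.9771^(1/0.72) ≈ 4.5504
y* = (k*)^α = 4.5504^0.28 ≈ 1.5285
c* = (1 − s)·y* = (1 − 0.39) × 1.5285 ≈ 0.9324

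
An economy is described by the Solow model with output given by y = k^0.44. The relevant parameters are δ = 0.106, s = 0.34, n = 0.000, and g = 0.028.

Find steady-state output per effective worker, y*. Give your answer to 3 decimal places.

y* = 2.078

At the steady state, Δk = 0, so s·k^α = (n + g + δ)·k.
Dividing both sides by k: k^(1−α) = s / (n + g + δ).
k^0.56 = 0.34 / (0.000 + 0.028 + 0.106) = 0.34 / 0.134 = 2.5373
k* = 2.5373^(1/0.56) ≈ 5.2734
y* = (k*)^α = 5.2734^0.44 ≈ 2.0784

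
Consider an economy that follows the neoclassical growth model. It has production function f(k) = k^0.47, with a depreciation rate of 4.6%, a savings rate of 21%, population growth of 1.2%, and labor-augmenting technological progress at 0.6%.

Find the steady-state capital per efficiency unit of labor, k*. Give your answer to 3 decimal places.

In steady state, investment equals break-even investment: s·k^α = (n + g + δ)·k.
Rearranging, k^(1−α) = s / (n + g + δ).
k^0.53 = 0.21 / (0.012 + 0.006 + 0.046) = 0.21 / 0.064 = 3.2813
k* = 3.2813^(1/0.53) ≈ 9.4118

k* = 9.412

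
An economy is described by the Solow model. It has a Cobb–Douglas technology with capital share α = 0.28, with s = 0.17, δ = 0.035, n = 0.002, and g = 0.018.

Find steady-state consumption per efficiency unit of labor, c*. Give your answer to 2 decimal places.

At the steady state, Δk = 0, so s·k^α = (n + g + δ)·k.
Rearranging, k^(1−α) = s / (n + g + δ).
k^0.72 = 0.17 / (0.002 + 0.018 + 0.035) = 0.17 / 0.055 = 3.0909
k* = 3.0909^(1/0.72) ≈ 4.7937
y* = (k*)^α = 4.7937^0.28 ≈ 1.5509
c* = (1 − s)·y* = (1 − 0.17) × 1.5509 ≈ 1.2872

c* ≈ 1.29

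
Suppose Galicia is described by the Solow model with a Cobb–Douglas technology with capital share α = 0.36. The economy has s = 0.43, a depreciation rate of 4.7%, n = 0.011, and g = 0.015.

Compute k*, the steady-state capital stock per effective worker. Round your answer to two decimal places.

At the steady state, Δk = 0, so s·k^α = (n + g + δ)·k.
Dividing both sides by k: k^(1−α) = s / (n + g + δ).
k^0.64 = 0.43 / (0.011 + 0.015 + 0.047) = 0.43 / 0.073 = 5.8904
k* = 5.8904^(1/0.64) ≈ 15.9717

k* ≈ 15.97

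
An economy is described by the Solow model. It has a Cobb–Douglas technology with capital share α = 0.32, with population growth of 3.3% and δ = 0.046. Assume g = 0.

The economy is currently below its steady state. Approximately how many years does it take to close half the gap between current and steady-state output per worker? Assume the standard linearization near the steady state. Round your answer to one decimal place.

Near the steady state the convergence rate is λ = (1 − α)(n + δ).
λ = (1 − 0.32) × 0.079 = 0.68 × 0.079 = 0.05372
Half-life = ln 2 / λ = 0.6931 / 0.05372 ≈ 12.90 years

half-life ≈ 12.9 years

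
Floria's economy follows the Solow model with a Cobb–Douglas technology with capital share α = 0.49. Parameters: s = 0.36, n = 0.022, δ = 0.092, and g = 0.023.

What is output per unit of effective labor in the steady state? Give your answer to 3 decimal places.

y* ≈ 2.530

In steady state, investment equals break-even investment: s·k^α = (n + g + δ)·k.
Rearranging, k^(1−α) = s / (n + g + δ).
k^0.51 = 0.36 / (0.022 + 0.023 + 0.092) = 0.36 / 0.137 = 2.6277
k* = 2.6277^(1/0.51) ≈ 6.6481
y* = (k*)^α = 6.6481^0.49 ≈ 2.5300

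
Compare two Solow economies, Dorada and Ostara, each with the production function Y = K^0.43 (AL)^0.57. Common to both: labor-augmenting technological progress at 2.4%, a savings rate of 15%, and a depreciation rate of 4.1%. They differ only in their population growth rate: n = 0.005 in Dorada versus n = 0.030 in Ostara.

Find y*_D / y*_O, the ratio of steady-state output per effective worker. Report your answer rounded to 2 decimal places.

Steady-state y* = [s/(n + g + δ)]^(α/(1−α)), so the ratio is [ (s_D/(n + g + δ)_D) / (s_O/(n + g + δ)_O) ]^0.7544.
s_D/(n + g + δ)_D = 0.15/0.070 = 2.1429; s_O/(n + g + δ)_O = 0.15/0.095 = 1.5789.
Ratio = (2.1429/1.5789)^0.7544 = 1.3572^0.7544 ≈ 1.2591

y*_D / y*_O ≈ 1.26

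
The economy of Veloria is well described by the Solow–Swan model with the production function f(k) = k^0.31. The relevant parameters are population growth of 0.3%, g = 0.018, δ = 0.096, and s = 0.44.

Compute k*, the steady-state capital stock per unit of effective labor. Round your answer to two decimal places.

k* ≈ 6.82

Steady state requires s·f(k) = (n + g + δ)·k, i.e. s·k^α = (n + g + δ)·k.
Dividing both sides by k: k^(1−α) = s / (n + g + δ).
k^0.69 = 0.44 / (0.003 + 0.018 + 0.096) = 0.44 / 0.117 = 3.7607
k* = 3.7607^(1/0.69) ≈ 6.8190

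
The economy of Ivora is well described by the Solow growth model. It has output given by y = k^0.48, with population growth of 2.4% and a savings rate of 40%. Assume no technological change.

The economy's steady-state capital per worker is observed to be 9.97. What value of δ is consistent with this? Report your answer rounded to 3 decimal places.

Steady state requires s·f(k) = (n + δ)·k, i.e. s·k^α = (n + δ)·k.
So s / (n + δ) = (k*)^(1−α) = 9.97^0.52 = 3.3061.
Therefore n + δ = s / 3.3061 = 0.40 / 3.3061 = 0.1210, so δ = 0.1210 − 0.024 = 0.0970.

δ ≈ 0.097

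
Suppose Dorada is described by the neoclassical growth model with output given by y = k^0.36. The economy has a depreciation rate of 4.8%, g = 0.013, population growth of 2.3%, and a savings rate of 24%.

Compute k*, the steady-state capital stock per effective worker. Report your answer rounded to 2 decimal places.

k* ≈ 5.16

At the steady state, Δk = 0, so s·k^α = (n + g + δ)·k.
Rearranging, k^(1−α) = s / (n + g + δ).
k^0.64 = 0.24 / (0.023 + 0.013 + 0.048) = 0.24 / 0.084 = 2.8571
k* = 2.8571^(1/0.64) ≈ 5.1568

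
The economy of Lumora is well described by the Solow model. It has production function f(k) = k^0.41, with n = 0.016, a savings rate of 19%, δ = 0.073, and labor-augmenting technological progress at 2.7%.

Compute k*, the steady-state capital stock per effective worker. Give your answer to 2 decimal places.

k* = 2.31

In steady state, investment equals break-even investment: s·k^α = (n + g + δ)·k.
Rearranging, k^(1−α) = s / (n + g + δ).
k^0.59 = 0.19 / (0.016 + 0.027 + 0.073) = 0.19 / 0.116 = 1.6379
k* = 1.6379^(1/0.59) ≈ 2.3078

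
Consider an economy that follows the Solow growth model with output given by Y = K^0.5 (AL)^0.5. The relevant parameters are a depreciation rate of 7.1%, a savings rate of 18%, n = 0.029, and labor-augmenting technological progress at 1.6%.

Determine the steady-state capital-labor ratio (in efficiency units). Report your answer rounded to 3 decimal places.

In steady state, investment equals break-even investment: s·k^α = (n + g + δ)·k.
Dividing both sides by k: k^(1−α) = s / (n + g + δ).
k^0.5 = 0.18 / (0.029 + 0.016 + 0.071) = 0.18 / 0.116 = 1.5517
k* = 1.5517^(1/0.5) ≈ 2.4078

k* = 2.408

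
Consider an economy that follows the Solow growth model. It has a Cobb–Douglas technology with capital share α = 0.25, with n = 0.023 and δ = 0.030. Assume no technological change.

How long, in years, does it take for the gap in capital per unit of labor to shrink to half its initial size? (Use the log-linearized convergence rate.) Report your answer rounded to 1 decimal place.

t_½ ≈ 17.4 years

Near the steady state the convergence rate is λ = (1 − α)(n + δ).
λ = (1 − 0.25) × 0.053 = 0.75 × 0.053 = 0.03975
Half-life = ln 2 / λ = 0.6931 / 0.03975 ≈ 17.44 years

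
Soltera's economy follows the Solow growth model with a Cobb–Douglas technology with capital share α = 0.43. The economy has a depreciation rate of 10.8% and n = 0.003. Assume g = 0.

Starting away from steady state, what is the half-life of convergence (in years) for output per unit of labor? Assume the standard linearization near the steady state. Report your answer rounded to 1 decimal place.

t_½ ≈ 11.0 years

Near the steady state the convergence rate is λ = (1 − α)(n + δ).
λ = (1 − 0.43) × 0.111 = 0.57 × 0.111 = 0.06327
Half-life = ln 2 / λ = 0.6931 / 0.06327 ≈ 10.95 years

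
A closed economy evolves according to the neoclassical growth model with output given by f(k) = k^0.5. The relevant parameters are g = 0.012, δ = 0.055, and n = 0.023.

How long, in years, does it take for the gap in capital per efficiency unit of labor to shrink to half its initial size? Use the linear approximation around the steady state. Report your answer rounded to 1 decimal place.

Near the steady state the convergence rate is λ = (1 − α)(n + g + δ).
λ = (1 − 0.5) × 0.090 = 0.5 × 0.090 = 0.0450
Half-life = ln 2 / λ = 0.6931 / 0.0450 ≈ 15.40 years

half-life ≈ 15.4 years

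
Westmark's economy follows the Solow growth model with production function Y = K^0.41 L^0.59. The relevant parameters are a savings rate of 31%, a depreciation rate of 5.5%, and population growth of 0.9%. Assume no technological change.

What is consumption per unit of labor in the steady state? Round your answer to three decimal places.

c* = 2.065

At the steady state, Δk = 0, so s·k^α = (n + δ)·k.
Rearranging, k^(1−α) = s / (n + δ).
k^0.59 = 0.31 / (0.009 + 0.055) = 0.31 / 0.064 = 4.8438
k* = 4.8438^(1/0.59) ≈ 14.4988
y* = (k*)^α = 14.4988^0.41 ≈ 2.9933
c* = (1 − s)·y* = (1 − 0.31) × 2.9933 ≈ 2.0654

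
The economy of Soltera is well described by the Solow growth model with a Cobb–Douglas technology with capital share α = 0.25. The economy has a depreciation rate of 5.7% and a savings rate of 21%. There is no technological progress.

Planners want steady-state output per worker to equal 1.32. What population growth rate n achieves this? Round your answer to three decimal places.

At the steady state, Δk = 0, so s·k^α = (n + δ)·k.
Since y* = [s/(n + δ)]^(α/(1−α)), we have s/(n + δ) = (y*)^((1−α)/α) = 1.32^3 = 2.3000.
Therefore n + δ = s / 2.3000 = 0.21 / 2.3000 = 0.0913, so n = 0.0913 − 0.057 = 0.0343.

n ≈ 0.034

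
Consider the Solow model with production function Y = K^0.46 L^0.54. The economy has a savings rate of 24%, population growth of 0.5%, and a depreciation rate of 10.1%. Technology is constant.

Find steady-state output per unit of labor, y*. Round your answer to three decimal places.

In steady state, investment equals break-even investment: s·k^α = (n + δ)·k.
Rearranging, k^(1−α) = s / (n + δ).
k^0.54 = 0.24 / (0.005 + 0.101) = 0.24 / 0.106 = 2.2642
k* = 2.2642^(1/0.54) ≈ 4.5420
y* = (k*)^α = 4.5420^0.46 ≈ 2.0060

y* = 2.006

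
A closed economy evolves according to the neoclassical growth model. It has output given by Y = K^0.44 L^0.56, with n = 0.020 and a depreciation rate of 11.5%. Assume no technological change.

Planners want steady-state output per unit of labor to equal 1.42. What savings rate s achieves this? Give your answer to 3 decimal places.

Steady state requires s·f(k) = (n + δ)·k, i.e. s·k^α = (n + δ)·k.
Since y* = [s/(n + δ)]^(α/(1−α)), we have s/(n + δ) = (y*)^((1−α)/α) = 1.42^1.2727 = 1.5625.
Therefore s = 1.5625 × (n + δ) = 1.5625 × 0.135 = 0.2109.

s ≈ 0.211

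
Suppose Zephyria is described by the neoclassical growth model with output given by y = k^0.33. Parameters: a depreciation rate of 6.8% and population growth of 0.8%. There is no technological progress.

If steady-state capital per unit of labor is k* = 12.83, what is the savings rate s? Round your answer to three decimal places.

In steady state, investment equals break-even investment: s·k^α = (n + δ)·k.
So s / (n + δ) = (k*)^(1−α) = 12.83^0.67 = 5.5273.
Therefore s = 5.5273 × (n + δ) = 5.5273 × 0.076 = 0.4201.

s ≈ 0.420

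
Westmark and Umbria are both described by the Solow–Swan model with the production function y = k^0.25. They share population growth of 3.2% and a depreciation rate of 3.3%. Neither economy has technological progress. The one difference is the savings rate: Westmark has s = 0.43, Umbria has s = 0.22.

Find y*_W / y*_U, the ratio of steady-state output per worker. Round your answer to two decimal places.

Steady-state y* = [s/(n + δ)]^(α/(1−α)), so the ratio is [ (s_W/(n + δ)_W) / (s_U/(n + δ)_U) ]^0.3333.
s_W/(n + δ)_W = 0.43/0.065 = 6.6154; s_U/(n + δ)_U = 0.22/0.065 = 3.3846.
Ratio = (6.6154/3.3846)^0.3333 = 1.9546^0.3333 ≈ 1.2503

y*_W / y*_U ≈ 1.25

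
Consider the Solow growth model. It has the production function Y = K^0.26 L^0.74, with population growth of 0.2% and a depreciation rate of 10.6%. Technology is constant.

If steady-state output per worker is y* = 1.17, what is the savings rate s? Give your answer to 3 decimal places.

s ≈ 0.169

In steady state, investment equals break-even investment: s·k^α = (n + δ)·k.
Since y* = [s/(n + δ)]^(α/(1−α)), we have s/(n + δ) = (y*)^((1−α)/α) = 1.17^2.8462 = 1.5634.
Therefore s = 1.5634 × (n + δ) = 1.5634 × 0.108 = 0.1688.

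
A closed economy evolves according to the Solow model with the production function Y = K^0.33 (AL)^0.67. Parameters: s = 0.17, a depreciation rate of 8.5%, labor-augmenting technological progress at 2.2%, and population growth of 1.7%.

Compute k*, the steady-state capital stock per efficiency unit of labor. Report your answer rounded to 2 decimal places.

k* = 1.60

At the steady state, Δk = 0, so s·k^α = (n + g + δ)·k.
Dividing both sides by k: k^(1−α) = s / (n + g + δ).
k^0.67 = 0.17 / (0.017 + 0.022 + 0.085) = 0.17 / 0.124 = 1.3710
k* = 1.3710^(1/0.67) ≈ 1.6015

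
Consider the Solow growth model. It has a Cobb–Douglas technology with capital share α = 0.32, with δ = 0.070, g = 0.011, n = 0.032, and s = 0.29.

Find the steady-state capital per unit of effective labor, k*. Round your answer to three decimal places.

k* = 3.999

Steady state requires s·f(k) = (n + g + δ)·k, i.e. s·k^α = (n + g + δ)·k.
Rearranging, k^(1−α) = s / (n + g + δ).
k^0.68 = 0.29 / (0.032 + 0.011 + 0.070) = 0.29 / 0.113 = 2.5664
k* = 2.5664^(1/0.68) ≈ 3.9990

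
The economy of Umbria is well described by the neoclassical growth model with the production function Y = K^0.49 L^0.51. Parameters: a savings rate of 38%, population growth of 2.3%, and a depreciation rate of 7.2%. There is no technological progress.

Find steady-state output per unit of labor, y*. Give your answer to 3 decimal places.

y* = 3.788

At the steady state, Δk = 0, so s·k^α = (n + δ)·k.
Rearranging, k^(1−α) = s / (n + δ).
k^0.51 = 0.38 / (0.023 + 0.072) = 0.38 / 0.095 = 4.0000
k* = 4.0000^(1/0.51) ≈ 15.1534
y* = (k*)^α = 15.1534^0.49 ≈ 3.7883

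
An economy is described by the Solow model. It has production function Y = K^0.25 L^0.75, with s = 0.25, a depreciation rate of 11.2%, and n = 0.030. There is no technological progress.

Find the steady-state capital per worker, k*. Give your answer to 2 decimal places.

Steady state requires s·f(k) = (n + δ)·k, i.e. s·k^α = (n + δ)·k.
Rearranging, k^(1−α) = s / (n + δ).
k^0.75 = 0.25 / (0.030 + 0.112) = 0.25 / 0.142 = 1.7606
k* = 1.7606^(1/0.75) ≈ 2.1259

k* ≈ 2.13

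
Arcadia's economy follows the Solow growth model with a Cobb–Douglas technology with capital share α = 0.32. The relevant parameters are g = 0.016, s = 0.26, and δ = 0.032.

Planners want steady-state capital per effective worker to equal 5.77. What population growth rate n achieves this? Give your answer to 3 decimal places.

n ≈ 0.031

Steady state requires s·f(k) = (n + g + δ)·k, i.e. s·k^α = (n + g + δ)·k.
So s / (n + g + δ) = (k*)^(1−α) = 5.77^0.68 = 3.2931.
Therefore n + g + δ = s / 3.2931 = 0.26 / 3.2931 = 0.0790, so n = 0.0790 − 0.048 = 0.0310.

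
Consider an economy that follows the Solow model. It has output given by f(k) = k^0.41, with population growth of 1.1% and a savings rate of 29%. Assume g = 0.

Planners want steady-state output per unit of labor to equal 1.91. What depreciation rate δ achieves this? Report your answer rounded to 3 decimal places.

δ ≈ 0.103

In steady state, investment equals break-even investment: s·k^α = (n + δ)·k.
Since y* = [s/(n + δ)]^(α/(1−α)), we have s/(n + δ) = (y*)^((1−α)/α) = 1.91^1.439 = 2.5375.
Therefore n + δ = s / 2.5375 = 0.29 / 2.5375 = 0.1143, so δ = 0.1143 − 0.011 = 0.1033.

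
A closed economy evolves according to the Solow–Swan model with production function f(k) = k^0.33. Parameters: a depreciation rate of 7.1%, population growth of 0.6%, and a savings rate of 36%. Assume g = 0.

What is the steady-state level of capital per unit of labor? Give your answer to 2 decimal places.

Steady state requires s·f(k) = (n + δ)·k, i.e. s·k^α = (n + δ)·k.
Rearranging, k^(1−α) = s / (n + δ).
k^0.67 = 0.36 / (0.006 + 0.071) = 0.36 / 0.077 = 4.6753
k* = 4.6753^(1/0.67) ≈ 9.9935

k* ≈ 9.99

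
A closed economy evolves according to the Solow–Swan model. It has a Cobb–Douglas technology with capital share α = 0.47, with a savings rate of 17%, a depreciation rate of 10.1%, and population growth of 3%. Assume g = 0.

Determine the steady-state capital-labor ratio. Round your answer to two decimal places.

k* ≈ 1.64

At the steady state, Δk = 0, so s·k^α = (n + δ)·k.
Rearranging, k^(1−α) = s / (n + δ).
k^0.53 = 0.17 / (0.030 + 0.101) = 0.17 / 0.131 = 1.2977
k* = 1.2977^(1/0.53) ≈ 1.6351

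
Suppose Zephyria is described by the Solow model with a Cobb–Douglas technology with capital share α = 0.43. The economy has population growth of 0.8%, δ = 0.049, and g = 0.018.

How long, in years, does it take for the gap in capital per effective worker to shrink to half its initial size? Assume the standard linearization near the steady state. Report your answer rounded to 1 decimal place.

Near the steady state the convergence rate is λ = (1 − α)(n + g + δ).
λ = (1 − 0.43) × 0.075 = 0.57 × 0.075 = 0.04275
Half-life = ln 2 / λ = 0.6931 / 0.04275 ≈ 16.21 years

t_½ ≈ 16.2 years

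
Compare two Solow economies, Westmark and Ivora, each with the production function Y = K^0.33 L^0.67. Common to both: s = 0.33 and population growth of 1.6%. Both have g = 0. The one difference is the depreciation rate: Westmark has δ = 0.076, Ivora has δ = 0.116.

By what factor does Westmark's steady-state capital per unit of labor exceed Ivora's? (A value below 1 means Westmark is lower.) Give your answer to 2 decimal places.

ratio ≈ 1.71

Steady-state k* = [s/(n + δ)]^(1/(1−α)), so the ratio is [ (s_W/(n + δ)_W) / (s_I/(n + δ)_I) ]^1.4925.
s_W/(n + δ)_W = 0.33/0.092 = 3.5870; s_I/(n + δ)_I = 0.33/0.132 = 2.5000.
Ratio = (3.5870/2.5000)^1.4925 = 1.4348^1.4925 ≈ 1.7140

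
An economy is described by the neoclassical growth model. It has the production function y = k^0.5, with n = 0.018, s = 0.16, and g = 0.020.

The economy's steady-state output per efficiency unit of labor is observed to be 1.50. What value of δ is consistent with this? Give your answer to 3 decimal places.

At the steady state, Δk = 0, so s·k^α = (n + g + δ)·k.
Since y* = [s/(n + g + δ)]^(α/(1−α)), we have s/(n + g + δ) = (y*)^((1−α)/α) = 1.50^1 = 1.5000.
Therefore n + g + δ = s / 1.5000 = 0.16 / 1.5000 = 0.1067, so δ = 0.1067 − 0.038 = 0.0687.

δ ≈ 0.069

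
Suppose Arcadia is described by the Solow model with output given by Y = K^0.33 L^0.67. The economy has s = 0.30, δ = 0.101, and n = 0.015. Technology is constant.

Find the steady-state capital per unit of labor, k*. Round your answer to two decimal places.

Steady state requires s·f(k) = (n + δ)·k, i.e. s·k^α = (n + δ)·k.
Rearranging, k^(1−α) = s / (n + δ).
k^0.67 = 0.30 / (0.015 + 0.101) = 0.30 / 0.116 = 2.5862
k* = 2.5862^(1/0.67) ≈ 4.1297

k* = 4.13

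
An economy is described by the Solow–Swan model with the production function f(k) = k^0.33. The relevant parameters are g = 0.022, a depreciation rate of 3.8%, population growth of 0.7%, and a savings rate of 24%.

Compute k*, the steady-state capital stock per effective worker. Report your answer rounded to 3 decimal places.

k* ≈ 6.715

At the steady state, Δk = 0, so s·k^α = (n + g + δ)·k.
Rearranging, k^(1−α) = s / (n + g + δ).
k^0.67 = 0.24 / (0.007 + 0.022 + 0.038) = 0.24 / 0.067 = 3.5821
k* = 3.5821^(1/0.67) ≈ 6.7154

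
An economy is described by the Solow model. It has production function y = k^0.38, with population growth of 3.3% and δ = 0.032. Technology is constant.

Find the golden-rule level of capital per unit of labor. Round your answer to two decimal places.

k_gold ≈ 17.25

The golden rule sets f'(k) = n + δ, i.e. α·k^(α−1) = n + δ.
So k^(1−α) = α / (n + δ) = 0.38 / 0.065 = 5.8462.
k_gold = 5.8462^(1/0.62) ≈ 17.2541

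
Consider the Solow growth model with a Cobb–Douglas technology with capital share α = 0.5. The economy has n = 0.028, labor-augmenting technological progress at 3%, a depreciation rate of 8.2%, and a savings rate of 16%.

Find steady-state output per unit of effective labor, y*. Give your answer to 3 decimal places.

y* = 1.143

Steady state requires s·f(k) = (n + g + δ)·k, i.e. s·k^α = (n + g + δ)·k.
Dividing both sides by k: k^(1−α) = s / (n + g + δ).
k^0.5 = 0.16 / (0.028 + 0.030 + 0.082) = 0.16 / 0.140 = 1.1429
k* = 1.1429^(1/0.5) ≈ 1.3062
y* = (k*)^α = 1.3062^0.5 ≈ 1.1429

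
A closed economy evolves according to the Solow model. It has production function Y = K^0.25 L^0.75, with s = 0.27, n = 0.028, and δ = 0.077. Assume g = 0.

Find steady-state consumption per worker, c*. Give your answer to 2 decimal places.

At the steady state, Δk = 0, so s·k^α = (n + δ)·k.
Rearranging, k^(1−α) = s / (n + δ).
k^0.75 = 0.27 / (0.028 + 0.077) = 0.27 / 0.105 = 2.5714
k* = 2.5714^(1/0.75) ≈ 3.5228
y* = (k*)^α = 3.5228^0.25 ≈ 1.3700
c* = (1 − s)·y* = (1 − 0.27) × 1.3700 ≈ 1.0001

c* = 1.00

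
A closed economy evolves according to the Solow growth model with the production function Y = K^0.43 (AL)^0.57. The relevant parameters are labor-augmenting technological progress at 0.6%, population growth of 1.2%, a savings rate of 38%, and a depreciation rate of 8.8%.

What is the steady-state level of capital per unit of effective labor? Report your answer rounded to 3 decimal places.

k* ≈ 9.392

At the steady state, Δk = 0, so s·k^α = (n + g + δ)·k.
Dividing both sides by k: k^(1−α) = s / (n + g + δ).
k^0.57 = 0.38 / (0.012 + 0.006 + 0.088) = 0.38 / 0.106 = 3.5849
k* = 3.5849^(1/0.57) ≈ 9.3922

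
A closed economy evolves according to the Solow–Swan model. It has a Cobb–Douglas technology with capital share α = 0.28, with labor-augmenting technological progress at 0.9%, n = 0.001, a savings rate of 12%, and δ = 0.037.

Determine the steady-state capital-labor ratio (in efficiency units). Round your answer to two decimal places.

In steady state, investment equals break-even investment: s·k^α = (n + g + δ)·k.
Dividing both sides by k: k^(1−α) = s / (n + g + δ).
k^0.72 = 0.12 / (0.001 + 0.009 + 0.037) = 0.12 / 0.047 = 2.5532
k* = 2.5532^(1/0.72) ≈ 3.6762

k* ≈ 3.68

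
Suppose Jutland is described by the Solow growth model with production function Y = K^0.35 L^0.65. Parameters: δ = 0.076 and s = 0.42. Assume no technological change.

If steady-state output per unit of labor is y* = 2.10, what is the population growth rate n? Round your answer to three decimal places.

n ≈ 0.030

Steady state requires s·f(k) = (n + δ)·k, i.e. s·k^α = (n + δ)·k.
Since y* = [s/(n + δ)]^(α/(1−α)), we have s/(n + δ) = (y*)^((1−α)/α) = 2.10^1.8571 = 3.9664.
Therefore n + δ = s / 3.9664 = 0.42 / 3.9664 = 0.1059, so n = 0.1059 − 0.076 = 0.0299.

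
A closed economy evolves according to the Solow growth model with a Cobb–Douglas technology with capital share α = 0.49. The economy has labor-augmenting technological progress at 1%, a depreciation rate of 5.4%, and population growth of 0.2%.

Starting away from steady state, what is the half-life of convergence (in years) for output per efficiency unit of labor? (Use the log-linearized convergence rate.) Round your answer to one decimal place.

half-life ≈ 20.6 years

Near the steady state the convergence rate is λ = (1 − α)(n + g + δ).
λ = (1 − 0.49) × 0.066 = 0.51 × 0.066 = 0.03366
Half-life = ln 2 / λ = 0.6931 / 0.03366 ≈ 20.59 years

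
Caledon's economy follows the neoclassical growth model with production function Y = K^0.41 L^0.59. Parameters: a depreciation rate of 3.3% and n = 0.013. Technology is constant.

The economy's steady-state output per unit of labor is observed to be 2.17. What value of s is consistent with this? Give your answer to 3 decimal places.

s ≈ 0.140

In steady state, investment equals break-even investment: s·k^α = (n + δ)·k.
Since y* = [s/(n + δ)]^(α/(1−α)), we have s/(n + δ) = (y*)^((1−α)/α) = 2.17^1.439 = 3.0491.
Therefore s = 3.0491 × (n + δ) = 3.0491 × 0.046 = 0.1403.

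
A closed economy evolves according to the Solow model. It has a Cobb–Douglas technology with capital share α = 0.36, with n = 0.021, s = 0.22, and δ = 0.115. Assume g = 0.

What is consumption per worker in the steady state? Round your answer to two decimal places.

c* ≈ 1.02

In steady state, investment equals break-even investment: s·k^α = (n + δ)·k.
Dividing both sides by k: k^(1−α) = s / (n + δ).
k^0.64 = 0.22 / (0.021 + 0.115) = 0.22 / 0.136 = 1.6176
k* = 1.6176^(1/0.64) ≈ 2.1201
y* = (k*)^α = 2.1201^0.36 ≈ 1.3107
c* = (1 − s)·y* = (1 − 0.22) × 1.3107 ≈ 1.0223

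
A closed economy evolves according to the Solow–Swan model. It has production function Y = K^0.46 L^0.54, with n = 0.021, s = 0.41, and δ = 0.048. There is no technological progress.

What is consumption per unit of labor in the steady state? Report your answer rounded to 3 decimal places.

c* = 2.692

In steady state, investment equals break-even investment: s·k^α = (n + δ)·k.
Dividing both sides by k: k^(1−α) = s / (n + δ).
k^0.54 = 0.41 / (0.021 + 0.048) = 0.41 / 0.069 = 5.9420
k* = 5.9420^(1/0.54) ≈ 27.1149
y* = (k*)^α = 27.1149^0.46 ≈ 4.5633
c* = (1 − s)·y* = (1 − 0.41) × 4.5633 ≈ 2.6923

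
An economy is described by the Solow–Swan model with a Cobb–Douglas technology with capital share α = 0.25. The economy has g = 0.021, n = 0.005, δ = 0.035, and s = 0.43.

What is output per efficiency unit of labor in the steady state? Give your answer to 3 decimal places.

At the steady state, Δk = 0, so s·k^α = (n + g + δ)·k.
Rearranging, k^(1−α) = s / (n + g + δ).
k^0.75 = 0.43 / (0.005 + 0.021 + 0.035) = 0.43 / 0.061 = 7.0492
k* = 7.0492^(1/0.75) ≈ 13.5162
y* = (k*)^α = 13.5162^0.25 ≈ 1.9174

y* = 1.917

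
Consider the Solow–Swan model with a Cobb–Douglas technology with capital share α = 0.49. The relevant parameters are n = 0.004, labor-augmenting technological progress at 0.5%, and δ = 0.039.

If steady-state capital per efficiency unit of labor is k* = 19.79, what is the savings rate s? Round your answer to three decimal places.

At the steady state, Δk = 0, so s·k^α = (n + g + δ)·k.
So s / (n + g + δ) = (k*)^(1−α) = 19.79^0.51 = 4.5834.
Therefore s = 4.5834 × (n + g + δ) = 4.5834 × 0.048 = 0.2200.

s ≈ 0.220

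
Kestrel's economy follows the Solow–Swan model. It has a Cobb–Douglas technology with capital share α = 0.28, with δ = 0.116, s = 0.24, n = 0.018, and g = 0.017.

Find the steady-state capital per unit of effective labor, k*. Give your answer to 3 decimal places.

In steady state, investment equals break-even investment: s·k^α = (n + g + δ)·k.
Rearranging, k^(1−α) = s / (n + g + δ).
k^0.72 = 0.24 / (0.018 + 0.017 + 0.116) = 0.24 / 0.151 = 1.5894
k* = 1.5894^(1/0.72) ≈ 1.9032

k* = 1.903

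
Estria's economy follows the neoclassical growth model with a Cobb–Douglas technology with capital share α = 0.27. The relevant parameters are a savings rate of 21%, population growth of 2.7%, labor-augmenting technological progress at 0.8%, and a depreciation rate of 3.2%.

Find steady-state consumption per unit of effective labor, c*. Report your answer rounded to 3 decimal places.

c* = 1.205

At the steady state, Δk = 0, so s·k^α = (n + g + δ)·k.
Rearranging, k^(1−α) = s / (n + g + δ).
k^0.73 = 0.21 / (0.027 + 0.008 + 0.032) = 0.21 / 0.067 = 3.1343
k* = 3.1343^(1/0.73) ≈ 4.7824
y* = (k*)^α = 4.7824^0.27 ≈ 1.5258
c* = (1 − s)·y* = (1 − 0.21) × 1.5258 ≈ 1.2054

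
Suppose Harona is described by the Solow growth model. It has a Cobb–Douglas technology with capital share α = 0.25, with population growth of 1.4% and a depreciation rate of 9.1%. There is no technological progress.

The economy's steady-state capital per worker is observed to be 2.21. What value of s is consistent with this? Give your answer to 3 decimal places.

s ≈ 0.190

At the steady state, Δk = 0, so s·k^α = (n + δ)·k.
So s / (n + δ) = (k*)^(1−α) = 2.21^0.75 = 1.8126.
Therefore s = 1.8126 × (n + δ) = 1.8126 × 0.105 = 0.1903.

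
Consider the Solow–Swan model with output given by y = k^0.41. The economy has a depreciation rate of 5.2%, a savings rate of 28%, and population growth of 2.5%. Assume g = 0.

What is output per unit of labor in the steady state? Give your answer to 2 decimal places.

y* = 2.45

In steady state, investment equals break-even investment: s·k^α = (n + δ)·k.
Rearranging, k^(1−α) = s / (n + δ).
k^0.59 = 0.28 / (0.025 + 0.052) = 0.28 / 0.077 = 3.6364
k* = 3.6364^(1/0.59) ≈ 8.9185
y* = (k*)^α = 8.9185^0.41 ≈ 2.4526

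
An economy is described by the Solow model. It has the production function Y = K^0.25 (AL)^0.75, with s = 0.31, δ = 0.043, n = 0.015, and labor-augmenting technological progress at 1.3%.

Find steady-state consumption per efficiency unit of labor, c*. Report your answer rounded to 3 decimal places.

In steady state, investment equals break-even investment: s·k^α = (n + g + δ)·k.
Dividing both sides by k: k^(1−α) = s / (n + g + δ).
k^0.75 = 0.31 / (0.015 + 0.013 + 0.043) = 0.31 / 0.071 = 4.3662
k* = 4.3662^(1/0.75) ≈ 7.1363
y* = (k*)^α = 7.1363^0.25 ≈ 1.6344
c* = (1 − s)·y* = (1 − 0.31) × 1.6344 ≈ 1.1277

c* ≈ 1.128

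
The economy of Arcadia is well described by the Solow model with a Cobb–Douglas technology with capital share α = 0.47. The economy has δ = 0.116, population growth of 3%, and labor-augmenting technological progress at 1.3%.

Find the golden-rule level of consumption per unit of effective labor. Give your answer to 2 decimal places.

c_gold ≈ 1.39

At the golden rule, f'(k) = n + g + δ, so α·k^(α−1) = n + g + δ and k_gold = (α/(n + g + δ))^(1/(1−α)).
k_gold = (0.47/0.159)^(1/0.53) = 2.9560^1.8868 ≈ 7.7290
c_gold = f(k_gold) − (n + g + δ)·k_gold = 2.6147 − 0.159×7.7290 ≈ 1.3858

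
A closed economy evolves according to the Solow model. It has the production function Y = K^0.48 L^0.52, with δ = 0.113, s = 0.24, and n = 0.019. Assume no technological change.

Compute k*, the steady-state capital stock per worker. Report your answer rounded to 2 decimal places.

k* = 3.16

In steady state, investment equals break-even investment: s·k^α = (n + δ)·k.
Dividing both sides by k: k^(1−α) = s / (n + δ).
k^0.52 = 0.24 / (0.019 + 0.113) = 0.24 / 0.132 = 1.8182
k* = 1.8182^(1/0.52) ≈ 3.1573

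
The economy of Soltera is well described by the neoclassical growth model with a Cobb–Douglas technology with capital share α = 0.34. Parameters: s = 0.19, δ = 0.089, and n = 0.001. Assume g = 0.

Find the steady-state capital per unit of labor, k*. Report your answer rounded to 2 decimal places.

k* ≈ 3.10

In steady state, investment equals break-even investment: s·k^α = (n + δ)·k.
Dividing both sides by k: k^(1−α) = s / (n + δ).
k^0.66 = 0.19 / (0.001 + 0.089) = 0.19 / 0.090 = 2.1111
k* = 2.1111^(1/0.66) ≈ 3.1023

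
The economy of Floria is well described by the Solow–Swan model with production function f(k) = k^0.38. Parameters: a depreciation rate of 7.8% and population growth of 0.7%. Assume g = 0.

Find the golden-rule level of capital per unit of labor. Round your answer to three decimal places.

The golden rule sets f'(k) = n + δ, i.e. α·k^(α−1) = n + δ.
So k^(1−α) = α / (n + δ) = 0.38 / 0.085 = 4.4706.
k_gold = 4.4706^(1/0.62) ≈ 11.1938

k_gold ≈ 11.194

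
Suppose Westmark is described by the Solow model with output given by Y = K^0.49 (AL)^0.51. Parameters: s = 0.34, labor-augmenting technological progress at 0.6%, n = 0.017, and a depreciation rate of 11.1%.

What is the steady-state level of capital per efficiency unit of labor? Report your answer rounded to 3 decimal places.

k* ≈ 6.207

In steady state, investment equals break-even investment: s·k^α = (n + g + δ)·k.
Rearranging, k^(1−α) = s / (n + g + δ).
k^0.51 = 0.34 / (0.017 + 0.006 + 0.111) = 0.34 / 0.134 = 2.5373
k* = 2.5373^(1/0.51) ≈ 6.2071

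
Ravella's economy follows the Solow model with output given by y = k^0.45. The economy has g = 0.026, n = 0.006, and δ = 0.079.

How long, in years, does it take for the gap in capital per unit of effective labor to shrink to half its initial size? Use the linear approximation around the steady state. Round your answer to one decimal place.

Near the steady state the convergence rate is λ = (1 − α)(n + g + δ).
λ = (1 − 0.45) × 0.111 = 0.55 × 0.111 = 0.06105
Half-life = ln 2 / λ = 0.6931 / 0.06105 ≈ 11.35 years

t_½ ≈ 11.4 years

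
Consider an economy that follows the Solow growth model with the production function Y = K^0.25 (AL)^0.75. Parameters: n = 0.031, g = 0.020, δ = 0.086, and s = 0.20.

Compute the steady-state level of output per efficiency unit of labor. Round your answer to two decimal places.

Steady state requires s·f(k) = (n + g + δ)·k, i.e. s·k^α = (n + g + δ)·k.
Dividing both sides by k: k^(1−α) = s / (n + g + δ).
k^0.75 = 0.20 / (0.031 + 0.020 + 0.086) = 0.20 / 0.137 = 1.4599
k* = 1.4599^(1/0.75) ≈ 1.6561
y* = (k*)^α = 1.6561^0.25 ≈ 1.1344

y* ≈ 1.13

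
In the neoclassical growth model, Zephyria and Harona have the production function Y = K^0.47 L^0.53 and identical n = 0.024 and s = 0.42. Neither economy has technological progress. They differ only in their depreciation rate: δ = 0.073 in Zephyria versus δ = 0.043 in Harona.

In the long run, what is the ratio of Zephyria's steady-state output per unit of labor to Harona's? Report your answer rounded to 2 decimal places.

ratio ≈ 0.72

Steady-state y* = [s/(n + δ)]^(α/(1−α)), so the ratio is [ (s_Z/(n + δ)_Z) / (s_H/(n + δ)_H) ]^0.8868.
s_Z/(n + δ)_Z = 0.42/0.097 = 4.3299; s_H/(n + δ)_H = 0.42/0.067 = 6.2687.
Ratio = (4.3299/6.2687)^0.8868 = 0.6907^0.8868 ≈ 0.7202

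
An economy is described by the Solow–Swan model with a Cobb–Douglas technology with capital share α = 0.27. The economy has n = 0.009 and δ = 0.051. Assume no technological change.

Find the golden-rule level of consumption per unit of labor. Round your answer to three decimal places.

At the golden rule, f'(k) = n + δ, so α·k^(α−1) = n + δ and k_gold = (α/(n + δ))^(1/(1−α)).
k_gold = (0.27/0.060)^(1/0.73) = 4.5000^1.3699 ≈ 7.8494
c_gold = f(k_gold) − (n + δ)·k_gold = 1.7442 − 0.060×7.8494 ≈ 1.2732

c_gold ≈ 1.273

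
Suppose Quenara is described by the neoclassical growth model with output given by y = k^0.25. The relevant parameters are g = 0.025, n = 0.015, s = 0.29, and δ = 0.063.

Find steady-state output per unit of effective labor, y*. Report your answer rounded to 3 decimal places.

In steady state, investment equals break-even investment: s·k^α = (n + g + δ)·k.
Dividing both sides by k: k^(1−α) = s / (n + g + δ).
k^0.75 = 0.29 / (0.015 + 0.025 + 0.063) = 0.29 / 0.103 = 2.8155
k* = 2.8155^(1/0.75) ≈ 3.9756
y* = (k*)^α = 3.9756^0.25 ≈ 1.4121

y* = 1.412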